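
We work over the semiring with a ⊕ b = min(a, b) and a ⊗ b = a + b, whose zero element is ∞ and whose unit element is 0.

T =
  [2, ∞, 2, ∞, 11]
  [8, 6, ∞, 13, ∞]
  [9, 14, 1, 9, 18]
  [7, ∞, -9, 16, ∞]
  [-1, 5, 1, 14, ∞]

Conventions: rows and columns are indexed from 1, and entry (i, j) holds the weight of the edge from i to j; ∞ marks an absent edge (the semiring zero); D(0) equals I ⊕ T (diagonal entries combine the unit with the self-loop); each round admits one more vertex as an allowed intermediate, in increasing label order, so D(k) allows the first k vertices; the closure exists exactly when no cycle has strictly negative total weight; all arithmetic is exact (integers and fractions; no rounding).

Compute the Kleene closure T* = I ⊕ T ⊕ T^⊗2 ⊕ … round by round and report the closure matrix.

D(0):
  [0, ∞, 2, ∞, 11]
  [8, 0, ∞, 13, ∞]
  [9, 14, 0, 9, 18]
  [7, ∞, -9, 0, ∞]
  [-1, 5, 1, 14, 0]
D(1):
  [0, ∞, 2, ∞, 11]
  [8, 0, 10, 13, 19]
  [9, 14, 0, 9, 18]
  [7, ∞, -9, 0, 18]
  [-1, 5, 1, 14, 0]
D(2):
  [0, ∞, 2, ∞, 11]
  [8, 0, 10, 13, 19]
  [9, 14, 0, 9, 18]
  [7, ∞, -9, 0, 18]
  [-1, 5, 1, 14, 0]
D(3):
  [0, 16, 2, 11, 11]
  [8, 0, 10, 13, 19]
  [9, 14, 0, 9, 18]
  [0, 5, -9, 0, 9]
  [-1, 5, 1, 10, 0]
D(4):
  [0, 16, 2, 11, 11]
  [8, 0, 4, 13, 19]
  [9, 14, 0, 9, 18]
  [0, 5, -9, 0, 9]
  [-1, 5, 1, 10, 0]
D(5):
  [0, 16, 2, 11, 11]
  [8, 0, 4, 13, 19]
  [9, 14, 0, 9, 18]
  [0, 5, -9, 0, 9]
  [-1, 5, 1, 10, 0]
Answer: T* = [[0, 16, 2, 11, 11], [8, 0, 4, 13, 19], [9, 14, 0, 9, 18], [0, 5, -9, 0, 9], [-1, 5, 1, 10, 0]]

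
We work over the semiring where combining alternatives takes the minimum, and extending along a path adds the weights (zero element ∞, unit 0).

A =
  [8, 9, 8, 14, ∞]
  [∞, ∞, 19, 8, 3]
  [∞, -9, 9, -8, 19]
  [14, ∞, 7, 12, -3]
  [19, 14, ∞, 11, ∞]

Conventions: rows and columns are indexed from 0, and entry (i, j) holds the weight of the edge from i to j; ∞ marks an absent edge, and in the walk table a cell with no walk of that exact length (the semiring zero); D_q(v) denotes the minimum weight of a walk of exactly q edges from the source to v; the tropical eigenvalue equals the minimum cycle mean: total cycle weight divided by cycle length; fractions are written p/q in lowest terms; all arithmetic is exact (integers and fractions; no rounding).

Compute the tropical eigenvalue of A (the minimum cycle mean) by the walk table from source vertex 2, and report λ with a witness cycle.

q=0: [∞, ∞, 0, ∞, ∞]
q=1: [∞, -9, 9, -8, 19]
q=2: [6, 0, -1, -1, -11]
q=3: [8, -10, 6, -9, -4]
q=4: [5, -3, -2, -2, -12]
q=5: [7, -11, 5, -10, -5]
Optimal cycle mean attained by: cycle 2->3->2, total (-8) + 7, length 2.
Answer: λ = -1/2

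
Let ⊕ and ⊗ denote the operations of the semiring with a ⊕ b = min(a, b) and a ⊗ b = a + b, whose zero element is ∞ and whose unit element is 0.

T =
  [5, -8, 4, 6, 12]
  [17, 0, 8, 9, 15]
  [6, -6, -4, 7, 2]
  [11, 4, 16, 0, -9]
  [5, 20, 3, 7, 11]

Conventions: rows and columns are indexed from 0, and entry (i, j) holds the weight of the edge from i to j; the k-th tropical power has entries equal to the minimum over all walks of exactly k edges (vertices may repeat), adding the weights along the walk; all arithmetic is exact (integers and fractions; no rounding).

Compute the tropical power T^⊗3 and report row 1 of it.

T^⊗2:
  [9, -8, 0, 1, -3]
  [14, 0, 4, 9, 0]
  [2, -10, -8, 3, -2]
  [-4, 3, -6, -2, -9]
  [9, -3, -1, 7, -2]
T^⊗3:
  [2, -8, -4, 1, -8]
  [5, -2, 0, 7, 0]
  [-2, -14, -12, -1, -6]
  [-4, -12, -10, -2, -11]
  [3, -7, -5, 5, -2]
Answer: row 1 of T^⊗3 = [5, -2, 0, 7, 0]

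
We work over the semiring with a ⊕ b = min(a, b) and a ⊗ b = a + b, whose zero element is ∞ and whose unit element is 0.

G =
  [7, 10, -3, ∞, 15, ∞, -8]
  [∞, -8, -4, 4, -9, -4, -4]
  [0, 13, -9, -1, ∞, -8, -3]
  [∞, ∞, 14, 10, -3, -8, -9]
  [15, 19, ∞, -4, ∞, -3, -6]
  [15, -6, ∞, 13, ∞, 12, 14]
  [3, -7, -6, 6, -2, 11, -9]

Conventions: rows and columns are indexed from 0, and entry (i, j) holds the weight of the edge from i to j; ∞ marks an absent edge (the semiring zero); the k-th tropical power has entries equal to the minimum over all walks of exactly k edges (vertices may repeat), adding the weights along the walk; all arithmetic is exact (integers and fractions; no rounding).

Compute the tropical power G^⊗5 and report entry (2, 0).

G^⊗2:
  [-5, -15, -14, -4, -10, -11, -17]
  [-4, -16, -13, -13, -17, -12, -15]
  [-9, -14, -18, -10, -5, -17, -12]
  [-6, -16, -15, -7, -11, -6, -18]
  [-3, -13, -12, 0, -8, -12, -15]
  [17, -14, -10, -2, -15, -10, -10]
  [-6, -16, -15, -7, -16, -14, -18]
G^⊗3:
  [-14, -24, -23, -15, -24, -22, -26]
  [-13, -24, -22, -21, -25, -21, -24]
  [-18, -23, -27, -19, -23, -26, -21]
  [-15, -25, -24, -16, -25, -23, -27]
  [-12, -22, -21, -13, -22, -20, -24]
  [-10, -22, -19, -19, -23, -18, -21]
  [-15, -25, -24, -20, -25, -23, -27]
G^⊗4:
  [-23, -33, -32, -28, -33, -31, -35]
  [-22, -32, -31, -29, -33, -30, -33]
  [-27, -32, -36, -28, -32, -35, -30]
  [-24, -34, -33, -29, -34, -32, -36]
  [-21, -31, -30, -26, -31, -29, -33]
  [-19, -30, -28, -27, -31, -27, -30]
  [-24, -34, -33, -29, -34, -32, -36]
G^⊗5:
  [-32, -42, -41, -37, -42, -40, -44]
  [-31, -40, -40, -37, -41, -39, -42]
  [-36, -41, -45, -37, -41, -44, -39]
  [-33, -43, -42, -38, -43, -41, -45]
  [-30, -40, -39, -35, -40, -38, -42]
  [-28, -38, -37, -35, -39, -36, -39]
  [-33, -43, -42, -38, -43, -41, -45]
Key observation: the optimum is the walk 2->2->2->2->2->0, with weight (-9) + (-9) + (-9) + (-9) + 0 = -36.
Optimal value attained by: walk 2->2->2->2->2->0.
Answer: (G^⊗5)[2][0] = -36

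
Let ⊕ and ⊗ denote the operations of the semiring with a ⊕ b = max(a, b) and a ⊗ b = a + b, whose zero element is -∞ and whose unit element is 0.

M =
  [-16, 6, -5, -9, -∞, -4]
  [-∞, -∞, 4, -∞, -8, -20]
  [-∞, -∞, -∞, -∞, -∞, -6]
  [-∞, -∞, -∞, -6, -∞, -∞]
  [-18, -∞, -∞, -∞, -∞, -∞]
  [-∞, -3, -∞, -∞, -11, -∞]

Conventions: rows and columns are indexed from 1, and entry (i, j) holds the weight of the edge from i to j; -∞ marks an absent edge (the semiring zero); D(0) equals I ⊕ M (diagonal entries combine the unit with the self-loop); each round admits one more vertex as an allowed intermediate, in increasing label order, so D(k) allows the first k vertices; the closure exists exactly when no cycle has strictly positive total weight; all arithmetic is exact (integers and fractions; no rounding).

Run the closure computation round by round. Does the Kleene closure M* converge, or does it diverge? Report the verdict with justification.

D(0):
  [0, 6, -5, -9, -∞, -4]
  [-∞, 0, 4, -∞, -8, -20]
  [-∞, -∞, 0, -∞, -∞, -6]
  [-∞, -∞, -∞, 0, -∞, -∞]
  [-18, -∞, -∞, -∞, 0, -∞]
  [-∞, -3, -∞, -∞, -11, 0]
D(1):
  [0, 6, -5, -9, -∞, -4]
  [-∞, 0, 4, -∞, -8, -20]
  [-∞, -∞, 0, -∞, -∞, -6]
  [-∞, -∞, -∞, 0, -∞, -∞]
  [-18, -12, -23, -27, 0, -22]
  [-∞, -3, -∞, -∞, -11, 0]
D(2):
  [0, 6, 10, -9, -2, -4]
  [-∞, 0, 4, -∞, -8, -20]
  [-∞, -∞, 0, -∞, -∞, -6]
  [-∞, -∞, -∞, 0, -∞, -∞]
  [-18, -12, -8, -27, 0, -22]
  [-∞, -3, 1, -∞, -11, 0]
D(3):
  [0, 6, 10, -9, -2, 4]
  [-∞, 0, 4, -∞, -8, -2]
  [-∞, -∞, 0, -∞, -∞, -6]
  [-∞, -∞, -∞, 0, -∞, -∞]
  [-18, -12, -8, -27, 0, -14]
  [-∞, -3, 1, -∞, -11, 0]
D(4):
  [0, 6, 10, -9, -2, 4]
  [-∞, 0, 4, -∞, -8, -2]
  [-∞, -∞, 0, -∞, -∞, -6]
  [-∞, -∞, -∞, 0, -∞, -∞]
  [-18, -12, -8, -27, 0, -14]
  [-∞, -3, 1, -∞, -11, 0]
D(5):
  [0, 6, 10, -9, -2, 4]
  [-26, 0, 4, -35, -8, -2]
  [-∞, -∞, 0, -∞, -∞, -6]
  [-∞, -∞, -∞, 0, -∞, -∞]
  [-18, -12, -8, -27, 0, -14]
  [-29, -3, 1, -38, -11, 0]
D(6):
  [0, 6, 10, -9, -2, 4]
  [-26, 0, 4, -35, -8, -2]
  [-35, -9, 0, -44, -17, -6]
  [-∞, -∞, -∞, 0, -∞, -∞]
  [-18, -12, -8, -27, 0, -14]
  [-29, -3, 1, -38, -11, 0]
Key observation: every diagonal entry stays at the unit through all rounds, so no improving cycle exists.
Answer: CONVERGES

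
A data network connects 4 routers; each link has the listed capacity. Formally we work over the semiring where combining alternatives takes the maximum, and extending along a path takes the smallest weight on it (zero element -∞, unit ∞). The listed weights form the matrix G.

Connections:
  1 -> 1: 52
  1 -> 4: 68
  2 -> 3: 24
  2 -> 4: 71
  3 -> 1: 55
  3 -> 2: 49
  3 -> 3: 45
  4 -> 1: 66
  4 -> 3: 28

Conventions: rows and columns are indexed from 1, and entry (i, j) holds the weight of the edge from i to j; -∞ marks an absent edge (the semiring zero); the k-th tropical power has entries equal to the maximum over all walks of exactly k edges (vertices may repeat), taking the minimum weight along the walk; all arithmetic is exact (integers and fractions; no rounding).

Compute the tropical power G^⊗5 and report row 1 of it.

G^⊗2:
  [66, -∞, 28, 52]
  [66, 24, 28, -∞]
  [52, 45, 45, 55]
  [52, 28, 28, 66]
G^⊗3:
  [52, 28, 28, 66]
  [52, 28, 28, 66]
  [55, 45, 45, 52]
  [66, 28, 28, 52]
G^⊗4:
  [66, 28, 28, 52]
  [66, 28, 28, 52]
  [52, 45, 45, 55]
  [52, 28, 28, 66]
G^⊗5:
  [52, 28, 28, 66]
  [52, 28, 28, 66]
  [55, 45, 45, 52]
  [66, 28, 28, 52]
Answer: row 1 of G^⊗5 = [52, 28, 28, 66]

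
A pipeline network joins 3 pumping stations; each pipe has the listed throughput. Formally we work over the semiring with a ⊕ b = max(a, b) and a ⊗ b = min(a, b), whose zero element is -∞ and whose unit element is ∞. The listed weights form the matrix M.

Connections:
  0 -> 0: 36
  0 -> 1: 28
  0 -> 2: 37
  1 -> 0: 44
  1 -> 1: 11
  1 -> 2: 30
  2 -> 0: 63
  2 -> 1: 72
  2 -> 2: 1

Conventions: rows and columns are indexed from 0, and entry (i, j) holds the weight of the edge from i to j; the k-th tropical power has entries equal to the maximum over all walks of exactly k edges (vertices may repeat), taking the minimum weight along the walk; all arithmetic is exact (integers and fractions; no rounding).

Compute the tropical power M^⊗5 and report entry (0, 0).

M^⊗2:
  [37, 37, 36]
  [36, 30, 37]
  [44, 28, 37]
M^⊗3:
  [37, 36, 37]
  [37, 37, 36]
  [37, 37, 37]
M^⊗4:
  [37, 37, 37]
  [37, 36, 37]
  [37, 37, 37]
M^⊗5:
  [37, 37, 37]
  [37, 37, 37]
  [37, 37, 37]
Key observation: the optimum is the walk 0->2->0->2->1->0, with weight 37 min 63 min 37 min 72 min 44 = 37.
Optimal value attained by: walk 0->2->0->2->1->0.
Answer: (M^⊗5)[0][0] = 37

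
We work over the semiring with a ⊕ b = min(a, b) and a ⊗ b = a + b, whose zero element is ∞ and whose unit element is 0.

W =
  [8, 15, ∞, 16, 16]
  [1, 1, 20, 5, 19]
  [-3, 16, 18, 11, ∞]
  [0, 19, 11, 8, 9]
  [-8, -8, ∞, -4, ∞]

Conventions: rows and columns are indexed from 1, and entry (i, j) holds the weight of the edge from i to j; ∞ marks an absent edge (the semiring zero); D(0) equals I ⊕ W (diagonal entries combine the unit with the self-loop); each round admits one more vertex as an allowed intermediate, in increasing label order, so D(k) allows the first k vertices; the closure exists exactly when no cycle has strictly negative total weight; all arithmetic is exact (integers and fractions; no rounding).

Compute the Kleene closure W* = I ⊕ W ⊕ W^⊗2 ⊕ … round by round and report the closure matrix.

D(0):
  [0, 15, ∞, 16, 16]
  [1, 0, 20, 5, 19]
  [-3, 16, 0, 11, ∞]
  [0, 19, 11, 0, 9]
  [-8, -8, ∞, -4, 0]
D(1):
  [0, 15, ∞, 16, 16]
  [1, 0, 20, 5, 17]
  [-3, 12, 0, 11, 13]
  [0, 15, 11, 0, 9]
  [-8, -8, ∞, -4, 0]
D(2):
  [0, 15, 35, 16, 16]
  [1, 0, 20, 5, 17]
  [-3, 12, 0, 11, 13]
  [0, 15, 11, 0, 9]
  [-8, -8, 12, -4, 0]
D(3):
  [0, 15, 35, 16, 16]
  [1, 0, 20, 5, 17]
  [-3, 12, 0, 11, 13]
  [0, 15, 11, 0, 9]
  [-8, -8, 12, -4, 0]
D(4):
  [0, 15, 27, 16, 16]
  [1, 0, 16, 5, 14]
  [-3, 12, 0, 11, 13]
  [0, 15, 11, 0, 9]
  [-8, -8, 7, -4, 0]
D(5):
  [0, 8, 23, 12, 16]
  [1, 0, 16, 5, 14]
  [-3, 5, 0, 9, 13]
  [0, 1, 11, 0, 9]
  [-8, -8, 7, -4, 0]
Answer: W* = [[0, 8, 23, 12, 16], [1, 0, 16, 5, 14], [-3, 5, 0, 9, 13], [0, 1, 11, 0, 9], [-8, -8, 7, -4, 0]]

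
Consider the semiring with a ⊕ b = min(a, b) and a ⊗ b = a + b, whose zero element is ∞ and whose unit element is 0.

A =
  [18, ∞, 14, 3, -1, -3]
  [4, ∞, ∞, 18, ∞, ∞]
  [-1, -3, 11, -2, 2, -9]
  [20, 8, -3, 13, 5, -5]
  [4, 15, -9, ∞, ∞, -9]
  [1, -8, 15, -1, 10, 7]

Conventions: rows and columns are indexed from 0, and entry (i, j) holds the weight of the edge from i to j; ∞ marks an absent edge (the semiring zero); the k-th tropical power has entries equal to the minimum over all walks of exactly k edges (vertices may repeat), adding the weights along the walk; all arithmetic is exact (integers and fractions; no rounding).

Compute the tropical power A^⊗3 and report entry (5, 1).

A^⊗2:
  [-2, -11, -10, -4, 7, -10]
  [22, 26, 15, 7, 3, 1]
  [-8, -17, -7, -10, -2, -7]
  [-4, -13, -4, -6, -1, -12]
  [-10, -17, 2, -11, -7, -18]
  [-4, -1, -4, 4, 0, -6]
A^⊗3:
  [-11, -18, -7, -12, -8, -19]
  [2, -7, -6, 0, 11, -6]
  [-13, -15, -13, -9, -9, -16]
  [-11, -20, -10, -13, -5, -13]
  [-17, -26, -16, -19, -11, -16]
  [-5, -14, -9, -7, -5, -13]
Key observation: the optimum is the walk 5->3->5->1, with weight (-1) + (-5) + (-8) = -14.
Optimal value attained by: walk 5->3->5->1.
Answer: (A^⊗3)[5][1] = -14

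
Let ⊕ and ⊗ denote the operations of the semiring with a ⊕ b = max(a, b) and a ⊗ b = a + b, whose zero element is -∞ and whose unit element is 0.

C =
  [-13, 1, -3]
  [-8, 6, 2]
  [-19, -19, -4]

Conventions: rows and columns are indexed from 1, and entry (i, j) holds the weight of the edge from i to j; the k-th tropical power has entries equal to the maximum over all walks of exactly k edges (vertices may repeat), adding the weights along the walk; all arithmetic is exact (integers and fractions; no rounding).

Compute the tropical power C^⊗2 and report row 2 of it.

C^⊗2:
  [-7, 7, 3]
  [-2, 12, 8]
  [-23, -13, -8]
Answer: row 2 of C^⊗2 = [-2, 12, 8]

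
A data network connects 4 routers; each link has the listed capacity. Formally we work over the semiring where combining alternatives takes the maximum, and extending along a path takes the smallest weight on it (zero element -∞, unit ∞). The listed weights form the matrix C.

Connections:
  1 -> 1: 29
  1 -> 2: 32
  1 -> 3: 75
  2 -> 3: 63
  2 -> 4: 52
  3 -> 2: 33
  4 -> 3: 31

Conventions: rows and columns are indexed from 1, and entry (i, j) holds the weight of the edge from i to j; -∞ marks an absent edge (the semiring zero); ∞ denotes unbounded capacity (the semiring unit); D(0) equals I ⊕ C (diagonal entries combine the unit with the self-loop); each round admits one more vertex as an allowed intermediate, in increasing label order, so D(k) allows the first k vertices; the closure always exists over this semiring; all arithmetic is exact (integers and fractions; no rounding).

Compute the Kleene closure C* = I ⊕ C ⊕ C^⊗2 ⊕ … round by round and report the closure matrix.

D(0):
  [∞, 32, 75, -∞]
  [-∞, ∞, 63, 52]
  [-∞, 33, ∞, -∞]
  [-∞, -∞, 31, ∞]
D(1):
  [∞, 32, 75, -∞]
  [-∞, ∞, 63, 52]
  [-∞, 33, ∞, -∞]
  [-∞, -∞, 31, ∞]
D(2):
  [∞, 32, 75, 32]
  [-∞, ∞, 63, 52]
  [-∞, 33, ∞, 33]
  [-∞, -∞, 31, ∞]
D(3):
  [∞, 33, 75, 33]
  [-∞, ∞, 63, 52]
  [-∞, 33, ∞, 33]
  [-∞, 31, 31, ∞]
D(4):
  [∞, 33, 75, 33]
  [-∞, ∞, 63, 52]
  [-∞, 33, ∞, 33]
  [-∞, 31, 31, ∞]
Answer: C* = [[∞, 33, 75, 33], [-∞, ∞, 63, 52], [-∞, 33, ∞, 33], [-∞, 31, 31, ∞]]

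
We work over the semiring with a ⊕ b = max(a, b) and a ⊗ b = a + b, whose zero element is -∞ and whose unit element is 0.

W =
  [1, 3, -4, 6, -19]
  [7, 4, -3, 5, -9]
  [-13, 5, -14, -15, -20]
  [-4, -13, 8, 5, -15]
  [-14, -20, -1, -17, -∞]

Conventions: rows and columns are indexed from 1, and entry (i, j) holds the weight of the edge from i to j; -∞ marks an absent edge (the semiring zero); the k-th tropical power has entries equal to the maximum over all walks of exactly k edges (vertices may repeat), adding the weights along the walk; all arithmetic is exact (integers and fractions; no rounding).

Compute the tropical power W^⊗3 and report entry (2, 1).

W^⊗2:
  [10, 7, 14, 11, -6]
  [11, 10, 13, 13, -5]
  [12, 9, 2, 10, -4]
  [1, 13, 13, 10, -10]
  [-13, 4, -9, -8, -21]
W^⊗3:
  [14, 19, 19, 16, -2]
  [17, 18, 21, 18, 1]
  [16, 15, 18, 18, 0]
  [20, 18, 18, 18, 4]
  [11, 8, 1, 9, -5]
Key observation: the optimum is the walk 2->1->2->1, with weight 7 + 3 + 7 = 17.
Optimal value attained by: walk 2->1->2->1.
Answer: (W^⊗3)[2][1] = 17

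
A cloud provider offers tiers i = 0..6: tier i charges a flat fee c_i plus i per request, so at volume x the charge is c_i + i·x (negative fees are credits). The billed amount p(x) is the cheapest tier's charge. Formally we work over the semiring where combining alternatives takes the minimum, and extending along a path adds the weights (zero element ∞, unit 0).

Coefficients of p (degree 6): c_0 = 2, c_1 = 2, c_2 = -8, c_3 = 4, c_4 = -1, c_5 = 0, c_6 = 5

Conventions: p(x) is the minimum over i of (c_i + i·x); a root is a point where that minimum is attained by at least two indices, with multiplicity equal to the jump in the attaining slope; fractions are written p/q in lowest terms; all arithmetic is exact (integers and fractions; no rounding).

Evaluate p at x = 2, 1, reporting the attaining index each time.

p(2) = min(2+0·2=2, 2+1·2=4, -8+2·2=-4, 4+3·2=10, -1+4·2=7, 0+5·2=10, 5+6·2=17) = -4 (attained by i=2)
p(1) = min(2+0·1=2, 2+1·1=3, -8+2·1=-6, 4+3·1=7, -1+4·1=3, 0+5·1=5, 5+6·1=11) = -6 (attained by i=2)
Answer: p(2) = -4; p(1) = -6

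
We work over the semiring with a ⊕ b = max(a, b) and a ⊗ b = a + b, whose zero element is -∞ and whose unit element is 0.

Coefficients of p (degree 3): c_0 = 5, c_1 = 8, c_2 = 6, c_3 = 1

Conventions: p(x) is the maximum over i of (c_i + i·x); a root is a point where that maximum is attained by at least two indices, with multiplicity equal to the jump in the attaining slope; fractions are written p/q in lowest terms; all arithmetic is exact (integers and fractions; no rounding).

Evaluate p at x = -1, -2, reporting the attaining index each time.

p(-1) = max(5+0·(-1)=5, 8+1·(-1)=7, 6+2·(-1)=4, 1+3·(-1)=-2) = 7 (attained by i=1)
p(-2) = max(5+0·(-2)=5, 8+1·(-2)=6, 6+2·(-2)=2, 1+3·(-2)=-5) = 6 (attained by i=1)
Answer: p(-1) = 7; p(-2) = 6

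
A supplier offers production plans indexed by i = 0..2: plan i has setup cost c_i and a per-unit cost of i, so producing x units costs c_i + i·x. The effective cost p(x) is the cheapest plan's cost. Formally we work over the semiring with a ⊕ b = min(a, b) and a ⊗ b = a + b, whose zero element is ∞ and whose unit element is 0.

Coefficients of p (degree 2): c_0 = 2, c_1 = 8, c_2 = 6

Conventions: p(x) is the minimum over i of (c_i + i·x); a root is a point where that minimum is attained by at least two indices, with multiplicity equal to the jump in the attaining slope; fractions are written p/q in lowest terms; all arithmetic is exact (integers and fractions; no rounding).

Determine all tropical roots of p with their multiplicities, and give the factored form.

hull edge (i=0, c=2) to (i=2, c=6): slope 2, span 2
Factored form: p(x) = 6 ⊗ (x ⊕ (-2)) ⊗ (x ⊕ (-2))
Answer: roots = -2 (mult 2)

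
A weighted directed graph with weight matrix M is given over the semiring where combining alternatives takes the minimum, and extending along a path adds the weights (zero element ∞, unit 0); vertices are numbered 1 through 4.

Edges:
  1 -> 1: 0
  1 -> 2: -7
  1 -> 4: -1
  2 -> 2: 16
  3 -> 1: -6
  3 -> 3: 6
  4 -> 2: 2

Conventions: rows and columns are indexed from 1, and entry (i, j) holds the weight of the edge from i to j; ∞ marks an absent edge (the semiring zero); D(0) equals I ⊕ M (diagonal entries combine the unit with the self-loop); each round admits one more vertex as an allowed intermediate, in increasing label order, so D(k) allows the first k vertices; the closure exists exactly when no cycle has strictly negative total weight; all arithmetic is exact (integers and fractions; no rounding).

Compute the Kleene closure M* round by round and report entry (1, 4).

D(0):
  [0, -7, ∞, -1]
  [∞, 0, ∞, ∞]
  [-6, ∞, 0, ∞]
  [∞, 2, ∞, 0]
D(1):
  [0, -7, ∞, -1]
  [∞, 0, ∞, ∞]
  [-6, -13, 0, -7]
  [∞, 2, ∞, 0]
D(2):
  [0, -7, ∞, -1]
  [∞, 0, ∞, ∞]
  [-6, -13, 0, -7]
  [∞, 2, ∞, 0]
D(3):
  [0, -7, ∞, -1]
  [∞, 0, ∞, ∞]
  [-6, -13, 0, -7]
  [∞, 2, ∞, 0]
D(4):
  [0, -7, ∞, -1]
  [∞, 0, ∞, ∞]
  [-6, -13, 0, -7]
  [∞, 2, ∞, 0]
Answer: M*[1][4] = -1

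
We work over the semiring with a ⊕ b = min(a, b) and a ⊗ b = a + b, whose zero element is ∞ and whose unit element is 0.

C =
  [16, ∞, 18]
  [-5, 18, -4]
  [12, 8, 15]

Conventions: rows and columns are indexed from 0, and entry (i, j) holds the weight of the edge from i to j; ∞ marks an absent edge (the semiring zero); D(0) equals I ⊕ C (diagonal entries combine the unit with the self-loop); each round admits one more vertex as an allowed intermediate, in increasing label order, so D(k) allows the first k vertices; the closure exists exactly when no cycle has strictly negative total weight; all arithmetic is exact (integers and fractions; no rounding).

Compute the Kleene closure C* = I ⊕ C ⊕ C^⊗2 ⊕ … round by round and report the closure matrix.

D(0):
  [0, ∞, 18]
  [-5, 0, -4]
  [12, 8, 0]
D(1):
  [0, ∞, 18]
  [-5, 0, -4]
  [12, 8, 0]
D(2):
  [0, ∞, 18]
  [-5, 0, -4]
  [3, 8, 0]
D(3):
  [0, 26, 18]
  [-5, 0, -4]
  [3, 8, 0]
Answer: C* = [[0, 26, 18], [-5, 0, -4], [3, 8, 0]]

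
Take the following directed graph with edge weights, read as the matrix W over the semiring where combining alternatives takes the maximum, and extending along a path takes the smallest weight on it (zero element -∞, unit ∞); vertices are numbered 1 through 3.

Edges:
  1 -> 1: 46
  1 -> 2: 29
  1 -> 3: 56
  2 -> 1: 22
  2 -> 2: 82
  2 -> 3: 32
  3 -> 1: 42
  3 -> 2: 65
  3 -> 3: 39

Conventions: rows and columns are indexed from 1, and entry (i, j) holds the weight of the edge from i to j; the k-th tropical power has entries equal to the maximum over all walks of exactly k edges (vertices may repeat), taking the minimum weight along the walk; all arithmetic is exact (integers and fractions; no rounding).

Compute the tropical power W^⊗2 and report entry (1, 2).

W^⊗2:
  [46, 56, 46]
  [32, 82, 32]
  [42, 65, 42]
Key observation: the optimum is the walk 1->3->2, with weight 56 min 65 = 56.
Optimal value attained by: walk 1->3->2.
Answer: (W^⊗2)[1][2] = 56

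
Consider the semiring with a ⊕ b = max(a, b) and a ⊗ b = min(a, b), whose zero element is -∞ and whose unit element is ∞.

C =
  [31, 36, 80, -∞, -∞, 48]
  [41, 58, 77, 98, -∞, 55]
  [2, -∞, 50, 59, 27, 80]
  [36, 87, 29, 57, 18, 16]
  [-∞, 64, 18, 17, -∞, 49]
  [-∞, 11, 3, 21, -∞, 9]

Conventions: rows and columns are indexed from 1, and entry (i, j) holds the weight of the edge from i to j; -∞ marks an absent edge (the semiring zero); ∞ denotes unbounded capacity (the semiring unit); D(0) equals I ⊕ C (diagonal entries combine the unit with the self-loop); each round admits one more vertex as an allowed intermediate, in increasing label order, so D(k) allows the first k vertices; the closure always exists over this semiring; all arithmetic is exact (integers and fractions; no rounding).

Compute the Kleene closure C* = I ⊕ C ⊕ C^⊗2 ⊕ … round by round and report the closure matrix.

D(0):
  [∞, 36, 80, -∞, -∞, 48]
  [41, ∞, 77, 98, -∞, 55]
  [2, -∞, ∞, 59, 27, 80]
  [36, 87, 29, ∞, 18, 16]
  [-∞, 64, 18, 17, ∞, 49]
  [-∞, 11, 3, 21, -∞, ∞]
D(1):
  [∞, 36, 80, -∞, -∞, 48]
  [41, ∞, 77, 98, -∞, 55]
  [2, 2, ∞, 59, 27, 80]
  [36, 87, 36, ∞, 18, 36]
  [-∞, 64, 18, 17, ∞, 49]
  [-∞, 11, 3, 21, -∞, ∞]
D(2):
  [∞, 36, 80, 36, -∞, 48]
  [41, ∞, 77, 98, -∞, 55]
  [2, 2, ∞, 59, 27, 80]
  [41, 87, 77, ∞, 18, 55]
  [41, 64, 64, 64, ∞, 55]
  [11, 11, 11, 21, -∞, ∞]
D(3):
  [∞, 36, 80, 59, 27, 80]
  [41, ∞, 77, 98, 27, 77]
  [2, 2, ∞, 59, 27, 80]
  [41, 87, 77, ∞, 27, 77]
  [41, 64, 64, 64, ∞, 64]
  [11, 11, 11, 21, 11, ∞]
D(4):
  [∞, 59, 80, 59, 27, 80]
  [41, ∞, 77, 98, 27, 77]
  [41, 59, ∞, 59, 27, 80]
  [41, 87, 77, ∞, 27, 77]
  [41, 64, 64, 64, ∞, 64]
  [21, 21, 21, 21, 21, ∞]
D(5):
  [∞, 59, 80, 59, 27, 80]
  [41, ∞, 77, 98, 27, 77]
  [41, 59, ∞, 59, 27, 80]
  [41, 87, 77, ∞, 27, 77]
  [41, 64, 64, 64, ∞, 64]
  [21, 21, 21, 21, 21, ∞]
D(6):
  [∞, 59, 80, 59, 27, 80]
  [41, ∞, 77, 98, 27, 77]
  [41, 59, ∞, 59, 27, 80]
  [41, 87, 77, ∞, 27, 77]
  [41, 64, 64, 64, ∞, 64]
  [21, 21, 21, 21, 21, ∞]
Answer: C* = [[∞, 59, 80, 59, 27, 80], [41, ∞, 77, 98, 27, 77], [41, 59, ∞, 59, 27, 80], [41, 87, 77, ∞, 27, 77], [41, 64, 64, 64, ∞, 64], [21, 21, 21, 21, 21, ∞]]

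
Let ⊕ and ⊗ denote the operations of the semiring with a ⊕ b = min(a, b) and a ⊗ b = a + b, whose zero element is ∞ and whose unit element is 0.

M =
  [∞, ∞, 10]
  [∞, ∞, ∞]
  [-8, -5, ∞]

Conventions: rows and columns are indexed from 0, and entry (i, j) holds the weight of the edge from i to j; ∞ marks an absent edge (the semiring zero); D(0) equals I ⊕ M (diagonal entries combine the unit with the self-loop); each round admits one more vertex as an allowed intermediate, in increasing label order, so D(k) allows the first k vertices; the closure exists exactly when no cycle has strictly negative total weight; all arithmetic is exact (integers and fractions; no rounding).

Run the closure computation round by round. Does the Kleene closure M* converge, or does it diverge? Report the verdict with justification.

D(0):
  [0, ∞, 10]
  [∞, 0, ∞]
  [-8, -5, 0]
D(1):
  [0, ∞, 10]
  [∞, 0, ∞]
  [-8, -5, 0]
D(2):
  [0, ∞, 10]
  [∞, 0, ∞]
  [-8, -5, 0]
D(3):
  [0, 5, 10]
  [∞, 0, ∞]
  [-8, -5, 0]
Key observation: every diagonal entry stays at the unit through all rounds, so no improving cycle exists.
Answer: CONVERGES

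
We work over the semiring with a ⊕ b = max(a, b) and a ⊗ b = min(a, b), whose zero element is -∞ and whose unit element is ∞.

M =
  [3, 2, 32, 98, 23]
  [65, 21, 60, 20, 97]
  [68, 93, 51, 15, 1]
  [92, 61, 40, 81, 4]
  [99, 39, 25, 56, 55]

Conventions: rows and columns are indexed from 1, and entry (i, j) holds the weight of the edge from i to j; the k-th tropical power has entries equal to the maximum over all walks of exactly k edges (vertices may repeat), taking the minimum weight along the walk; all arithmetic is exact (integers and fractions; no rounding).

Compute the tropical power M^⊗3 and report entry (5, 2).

M^⊗2:
  [92, 61, 40, 81, 23]
  [97, 60, 51, 65, 55]
  [65, 51, 60, 68, 93]
  [81, 61, 60, 92, 61]
  [56, 56, 40, 98, 55]
M^⊗3:
  [81, 61, 60, 92, 61]
  [65, 61, 60, 97, 60]
  [93, 61, 51, 68, 55]
  [92, 61, 60, 81, 61]
  [92, 61, 56, 81, 56]
Key observation: the optimum is the walk 5->1->4->2, with weight 99 min 98 min 61 = 61.
Optimal value attained by: walk 5->1->4->2.
Answer: (M^⊗3)[5][2] = 61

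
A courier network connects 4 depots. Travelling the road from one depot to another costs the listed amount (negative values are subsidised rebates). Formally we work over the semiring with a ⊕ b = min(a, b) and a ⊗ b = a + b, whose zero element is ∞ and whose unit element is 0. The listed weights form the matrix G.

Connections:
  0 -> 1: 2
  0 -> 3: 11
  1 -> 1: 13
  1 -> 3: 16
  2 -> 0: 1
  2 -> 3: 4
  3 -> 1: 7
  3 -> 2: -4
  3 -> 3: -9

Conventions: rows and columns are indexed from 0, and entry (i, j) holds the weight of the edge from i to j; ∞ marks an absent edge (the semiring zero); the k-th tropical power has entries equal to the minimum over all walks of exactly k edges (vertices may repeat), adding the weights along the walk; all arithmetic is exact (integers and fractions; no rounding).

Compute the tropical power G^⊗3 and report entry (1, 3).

G^⊗2:
  [∞, 15, 7, 2]
  [∞, 23, 12, 7]
  [∞, 3, 0, -5]
  [-3, -2, -13, -18]
G^⊗3:
  [8, 9, -2, -7]
  [13, 14, 3, -2]
  [1, 2, -9, -14]
  [-12, -11, -22, -27]
Key observation: the optimum is the walk 1->3->3->3, with weight 16 + (-9) + (-9) = -2.
Optimal value attained by: walk 1->3->3->3.
Answer: (G^⊗3)[1][3] = -2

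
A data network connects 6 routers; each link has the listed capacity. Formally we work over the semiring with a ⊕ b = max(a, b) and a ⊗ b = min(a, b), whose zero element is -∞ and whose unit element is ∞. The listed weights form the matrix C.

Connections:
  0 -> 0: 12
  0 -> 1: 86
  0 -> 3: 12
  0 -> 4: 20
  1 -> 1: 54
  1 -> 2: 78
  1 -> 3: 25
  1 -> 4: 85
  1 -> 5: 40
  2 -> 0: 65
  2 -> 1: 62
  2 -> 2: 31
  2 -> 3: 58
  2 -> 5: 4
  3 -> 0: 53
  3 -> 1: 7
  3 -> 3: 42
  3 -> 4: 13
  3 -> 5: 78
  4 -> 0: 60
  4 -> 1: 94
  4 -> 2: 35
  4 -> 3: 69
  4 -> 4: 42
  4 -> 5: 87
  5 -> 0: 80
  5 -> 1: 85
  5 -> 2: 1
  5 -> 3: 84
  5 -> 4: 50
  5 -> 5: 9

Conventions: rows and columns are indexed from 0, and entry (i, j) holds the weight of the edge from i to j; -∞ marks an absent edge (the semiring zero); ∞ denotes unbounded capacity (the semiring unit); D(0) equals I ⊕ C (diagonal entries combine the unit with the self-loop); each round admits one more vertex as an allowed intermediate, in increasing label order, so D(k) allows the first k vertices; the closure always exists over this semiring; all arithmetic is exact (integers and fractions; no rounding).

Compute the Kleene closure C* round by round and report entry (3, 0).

D(0):
  [∞, 86, -∞, 12, 20, -∞]
  [-∞, ∞, 78, 25, 85, 40]
  [65, 62, ∞, 58, -∞, 4]
  [53, 7, -∞, ∞, 13, 78]
  [60, 94, 35, 69, ∞, 87]
  [80, 85, 1, 84, 50, ∞]
D(1):
  [∞, 86, -∞, 12, 20, -∞]
  [-∞, ∞, 78, 25, 85, 40]
  [65, 65, ∞, 58, 20, 4]
  [53, 53, -∞, ∞, 20, 78]
  [60, 94, 35, 69, ∞, 87]
  [80, 85, 1, 84, 50, ∞]
D(2):
  [∞, 86, 78, 25, 85, 40]
  [-∞, ∞, 78, 25, 85, 40]
  [65, 65, ∞, 58, 65, 40]
  [53, 53, 53, ∞, 53, 78]
  [60, 94, 78, 69, ∞, 87]
  [80, 85, 78, 84, 85, ∞]
D(3):
  [∞, 86, 78, 58, 85, 40]
  [65, ∞, 78, 58, 85, 40]
  [65, 65, ∞, 58, 65, 40]
  [53, 53, 53, ∞, 53, 78]
  [65, 94, 78, 69, ∞, 87]
  [80, 85, 78, 84, 85, ∞]
D(4):
  [∞, 86, 78, 58, 85, 58]
  [65, ∞, 78, 58, 85, 58]
  [65, 65, ∞, 58, 65, 58]
  [53, 53, 53, ∞, 53, 78]
  [65, 94, 78, 69, ∞, 87]
  [80, 85, 78, 84, 85, ∞]
D(5):
  [∞, 86, 78, 69, 85, 85]
  [65, ∞, 78, 69, 85, 85]
  [65, 65, ∞, 65, 65, 65]
  [53, 53, 53, ∞, 53, 78]
  [65, 94, 78, 69, ∞, 87]
  [80, 85, 78, 84, 85, ∞]
D(6):
  [∞, 86, 78, 84, 85, 85]
  [80, ∞, 78, 84, 85, 85]
  [65, 65, ∞, 65, 65, 65]
  [78, 78, 78, ∞, 78, 78]
  [80, 94, 78, 84, ∞, 87]
  [80, 85, 78, 84, 85, ∞]
Answer: C*[3][0] = 78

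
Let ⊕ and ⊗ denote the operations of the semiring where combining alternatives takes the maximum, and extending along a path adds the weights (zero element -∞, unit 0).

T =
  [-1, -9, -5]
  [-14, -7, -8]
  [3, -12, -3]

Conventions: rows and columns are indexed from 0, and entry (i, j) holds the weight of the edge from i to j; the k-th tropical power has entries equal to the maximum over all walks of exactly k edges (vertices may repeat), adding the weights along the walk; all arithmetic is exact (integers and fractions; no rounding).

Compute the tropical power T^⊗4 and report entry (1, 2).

T^⊗2:
  [-2, -10, -6]
  [-5, -14, -11]
  [2, -6, -2]
T^⊗3:
  [-3, -11, -7]
  [-6, -14, -10]
  [1, -7, -3]
T^⊗4:
  [-4, -12, -8]
  [-7, -15, -11]
  [0, -8, -4]
Key observation: the optimum is the walk 1->2->0->0->2, with weight (-8) + 3 + (-1) + (-5) = -11.
Optimal value attained by: walk 1->2->0->0->2.
Answer: (T^⊗4)[1][2] = -11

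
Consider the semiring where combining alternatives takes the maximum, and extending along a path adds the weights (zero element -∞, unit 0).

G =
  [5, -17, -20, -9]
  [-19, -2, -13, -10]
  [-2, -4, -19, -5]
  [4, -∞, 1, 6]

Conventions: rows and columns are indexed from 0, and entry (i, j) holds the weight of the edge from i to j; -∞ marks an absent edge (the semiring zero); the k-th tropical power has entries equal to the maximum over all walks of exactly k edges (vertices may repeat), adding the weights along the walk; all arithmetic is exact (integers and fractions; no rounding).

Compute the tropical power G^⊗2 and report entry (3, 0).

G^⊗2:
  [10, -12, -8, -3]
  [-6, -4, -9, -4]
  [3, -6, -4, 1]
  [10, -3, 7, 12]
Key observation: the optimum is the walk 3->3->0, with weight 6 + 4 = 10.
Optimal value attained by: walk 3->3->0.
Answer: (G^⊗2)[3][0] = 10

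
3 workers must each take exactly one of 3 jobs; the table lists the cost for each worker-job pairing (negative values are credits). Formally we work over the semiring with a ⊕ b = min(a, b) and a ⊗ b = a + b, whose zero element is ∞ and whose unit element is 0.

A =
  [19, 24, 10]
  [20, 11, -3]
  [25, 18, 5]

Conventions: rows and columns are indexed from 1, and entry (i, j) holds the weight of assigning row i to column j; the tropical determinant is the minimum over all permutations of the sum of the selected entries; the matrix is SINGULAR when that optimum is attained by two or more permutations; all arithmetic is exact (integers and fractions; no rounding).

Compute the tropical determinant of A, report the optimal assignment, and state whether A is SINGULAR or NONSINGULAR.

σ = (1, 2, 3): 19 + 11 + 5 = 35
σ = (1, 3, 2): 19 + (-3) + 18 = 34
σ = (2, 1, 3): 24 + 20 + 5 = 49
σ = (2, 3, 1): 24 + (-3) + 25 = 46
σ = (3, 1, 2): 10 + 20 + 18 = 48
σ = (3, 2, 1): 10 + 11 + 25 = 46
Optimal value attained by: σ = (1, 3, 2).
Answer: det⊕(A) = 34; verdict: NONSINGULAR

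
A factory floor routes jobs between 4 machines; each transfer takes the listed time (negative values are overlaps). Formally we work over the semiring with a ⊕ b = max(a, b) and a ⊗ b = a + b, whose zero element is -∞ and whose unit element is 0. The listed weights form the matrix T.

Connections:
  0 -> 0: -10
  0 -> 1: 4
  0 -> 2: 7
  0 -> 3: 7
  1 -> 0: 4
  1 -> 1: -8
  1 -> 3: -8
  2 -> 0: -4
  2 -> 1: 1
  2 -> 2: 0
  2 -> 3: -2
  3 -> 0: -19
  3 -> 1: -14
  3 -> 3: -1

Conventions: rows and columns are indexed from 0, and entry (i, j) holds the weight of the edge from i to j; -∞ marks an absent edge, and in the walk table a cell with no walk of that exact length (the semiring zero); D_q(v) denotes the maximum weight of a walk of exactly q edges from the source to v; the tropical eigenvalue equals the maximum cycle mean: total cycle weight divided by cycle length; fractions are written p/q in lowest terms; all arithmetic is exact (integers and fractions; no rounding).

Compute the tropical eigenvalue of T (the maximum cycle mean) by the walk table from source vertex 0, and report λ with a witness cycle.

q=0: [0, -∞, -∞, -∞]
q=1: [-10, 4, 7, 7]
q=2: [8, 8, 7, 6]
q=3: [12, 12, 15, 15]
q=4: [16, 16, 19, 19]
Optimal cycle mean attained by: cycle 0->1->0, total 4 + 4, length 2.
Answer: λ = 4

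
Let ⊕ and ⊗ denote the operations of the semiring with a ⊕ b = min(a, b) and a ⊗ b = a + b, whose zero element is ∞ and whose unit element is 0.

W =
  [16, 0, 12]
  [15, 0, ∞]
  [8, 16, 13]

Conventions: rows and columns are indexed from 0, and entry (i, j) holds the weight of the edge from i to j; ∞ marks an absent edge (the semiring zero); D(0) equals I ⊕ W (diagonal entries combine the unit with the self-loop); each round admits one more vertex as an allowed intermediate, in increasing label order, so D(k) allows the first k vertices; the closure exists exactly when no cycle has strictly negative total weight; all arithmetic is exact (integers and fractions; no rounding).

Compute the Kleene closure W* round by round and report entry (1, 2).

D(0):
  [0, 0, 12]
  [15, 0, ∞]
  [8, 16, 0]
D(1):
  [0, 0, 12]
  [15, 0, 27]
  [8, 8, 0]
D(2):
  [0, 0, 12]
  [15, 0, 27]
  [8, 8, 0]
D(3):
  [0, 0, 12]
  [15, 0, 27]
  [8, 8, 0]
Answer: W*[1][2] = 27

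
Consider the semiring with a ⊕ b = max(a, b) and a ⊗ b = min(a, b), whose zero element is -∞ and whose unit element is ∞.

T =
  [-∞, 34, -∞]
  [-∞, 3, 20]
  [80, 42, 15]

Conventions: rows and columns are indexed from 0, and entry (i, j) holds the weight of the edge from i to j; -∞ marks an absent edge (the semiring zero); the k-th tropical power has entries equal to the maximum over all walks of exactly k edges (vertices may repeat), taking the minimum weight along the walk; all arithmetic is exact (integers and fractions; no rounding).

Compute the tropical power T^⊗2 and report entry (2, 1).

T^⊗2:
  [-∞, 3, 20]
  [20, 20, 15]
  [15, 34, 20]
Key observation: the optimum is the walk 2->0->1, with weight 80 min 34 = 34.
Optimal value attained by: walk 2->0->1.
Answer: (T^⊗2)[2][1] = 34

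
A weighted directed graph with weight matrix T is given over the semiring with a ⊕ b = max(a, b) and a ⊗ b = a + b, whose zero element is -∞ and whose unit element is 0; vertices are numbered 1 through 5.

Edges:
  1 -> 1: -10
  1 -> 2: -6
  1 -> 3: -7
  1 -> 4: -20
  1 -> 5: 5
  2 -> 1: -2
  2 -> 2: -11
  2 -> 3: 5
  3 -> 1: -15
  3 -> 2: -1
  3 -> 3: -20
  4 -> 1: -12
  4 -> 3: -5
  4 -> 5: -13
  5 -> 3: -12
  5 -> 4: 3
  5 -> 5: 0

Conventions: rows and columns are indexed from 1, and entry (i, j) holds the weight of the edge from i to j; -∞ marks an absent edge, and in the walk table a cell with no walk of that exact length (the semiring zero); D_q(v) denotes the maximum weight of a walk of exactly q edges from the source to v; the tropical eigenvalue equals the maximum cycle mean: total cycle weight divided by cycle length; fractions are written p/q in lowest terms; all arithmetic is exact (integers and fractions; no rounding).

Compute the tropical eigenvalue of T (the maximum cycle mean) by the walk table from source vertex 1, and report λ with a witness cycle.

q=0: [0, -∞, -∞, -∞, -∞]
q=1: [-10, -6, -7, -20, 5]
q=2: [-8, -8, -1, 8, 5]
q=3: [-4, -2, 3, 8, 5]
q=4: [-4, 2, 3, 8, 5]
q=5: [0, 2, 7, 8, 5]
Optimal cycle mean attained by: cycle 2->3->2, total 5 + (-1), length 2.
Answer: λ = 2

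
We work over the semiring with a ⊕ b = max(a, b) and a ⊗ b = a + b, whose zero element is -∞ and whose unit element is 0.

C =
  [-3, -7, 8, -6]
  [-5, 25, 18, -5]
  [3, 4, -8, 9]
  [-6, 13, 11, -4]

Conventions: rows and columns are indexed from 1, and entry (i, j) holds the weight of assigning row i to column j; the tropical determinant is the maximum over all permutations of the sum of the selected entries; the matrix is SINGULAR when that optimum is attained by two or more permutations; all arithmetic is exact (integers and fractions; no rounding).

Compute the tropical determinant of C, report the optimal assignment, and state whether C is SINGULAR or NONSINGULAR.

σ = (1, 2, 3, 4): (-3) + 25 + (-8) + (-4) = 10
σ = (1, 2, 4, 3): (-3) + 25 + 9 + 11 = 42
σ = (1, 3, 2, 4): (-3) + 18 + 4 + (-4) = 15
σ = (1, 3, 4, 2): (-3) + 18 + 9 + 13 = 37
σ = (1, 4, 2, 3): (-3) + (-5) + 4 + 11 = 7
σ = (1, 4, 3, 2): (-3) + (-5) + (-8) + 13 = -3
σ = (2, 1, 3, 4): (-7) + (-5) + (-8) + (-4) = -24
σ = (2, 1, 4, 3): (-7) + (-5) + 9 + 11 = 8
σ = (2, 3, 1, 4): (-7) + 18 + 3 + (-4) = 10
σ = (2, 3, 4, 1): (-7) + 18 + 9 + (-6) = 14
σ = (2, 4, 1, 3): (-7) + (-5) + 3 + 11 = 2
σ = (2, 4, 3, 1): (-7) + (-5) + (-8) + (-6) = -26
σ = (3, 1, 2, 4): 8 + (-5) + 4 + (-4) = 3
σ = (3, 1, 4, 2): 8 + (-5) + 9 + 13 = 25
σ = (3, 2, 1, 4): 8 + 25 + 3 + (-4) = 32
σ = (3, 2, 4, 1): 8 + 25 + 9 + (-6) = 36
σ = (3, 4, 1, 2): 8 + (-5) + 3 + 13 = 19
σ = (3, 4, 2, 1): 8 + (-5) + 4 + (-6) = 1
σ = (4, 1, 2, 3): (-6) + (-5) + 4 + 11 = 4
σ = (4, 1, 3, 2): (-6) + (-5) + (-8) + 13 = -6
σ = (4, 2, 1, 3): (-6) + 25 + 3 + 11 = 33
σ = (4, 2, 3, 1): (-6) + 25 + (-8) + (-6) = 5
σ = (4, 3, 1, 2): (-6) + 18 + 3 + 13 = 28
σ = (4, 3, 2, 1): (-6) + 18 + 4 + (-6) = 10
Optimal value attained by: σ = (1, 2, 4, 3).
Answer: det⊕(C) = 42; verdict: NONSINGULAR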